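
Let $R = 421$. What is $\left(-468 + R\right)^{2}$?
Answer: $2209$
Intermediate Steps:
$\left(-468 + R\right)^{2} = \left(-468 + 421\right)^{2} = \left(-47\right)^{2} = 2209$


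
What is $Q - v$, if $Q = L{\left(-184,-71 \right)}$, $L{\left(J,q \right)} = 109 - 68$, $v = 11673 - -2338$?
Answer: $-13970$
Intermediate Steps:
$v = 14011$ ($v = 11673 + 2338 = 14011$)
$L{\left(J,q \right)} = 41$ ($L{\left(J,q \right)} = 109 - 68 = 41$)
$Q = 41$
$Q - v = 41 - 14011 = -13970$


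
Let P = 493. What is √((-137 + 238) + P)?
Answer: 3*√66 ≈ 24.372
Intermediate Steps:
√((-137 + 238) + P) = √((-137 + 238) + 493) = √(101 + 493) = √594 = 3*√66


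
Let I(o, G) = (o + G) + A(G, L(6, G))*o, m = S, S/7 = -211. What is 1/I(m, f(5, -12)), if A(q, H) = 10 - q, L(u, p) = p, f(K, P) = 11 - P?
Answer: 1/17747 ≈ 5.6348e-5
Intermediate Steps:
S = -1477 (S = 7*(-211) = -1477)
m = -1477
I(o, G) = G + o + o*(10 - G) (I(o, G) = (o + G) + (10 - G)*o = (G + o) + o*(10 - G) = G + o + o*(10 - G))
1/I(m, f(5, -12)) = 1/((11 - 1*(-12)) - 1477 - 1*(-1477)*(-10 + (11 - 1*(-12)))) = 1/((11 + 12) - 1477 - 1*(-1477)*(-10 + (11 + 12))) = 1/(23 - 1477 - 1*(-1477)*(-10 + 23)) = 1/(23 - 1477 - 1*(-1477)*13) = 1/(23 - 1477 + 19201) = 1/17747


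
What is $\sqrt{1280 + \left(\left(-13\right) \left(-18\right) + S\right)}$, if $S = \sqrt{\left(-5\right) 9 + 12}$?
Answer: $\sqrt{1514 + i \sqrt{33}} \approx 38.91 + 0.07382 i$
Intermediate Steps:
$S = i \sqrt{33}$ ($S = \sqrt{-45 + 12} = \sqrt{-33} = i \sqrt{33} \approx 5.7446 i$)
$\sqrt{1280 + \left(\left(-13\right) \left(-18\right) + S\right)} = \sqrt{1280 + \left(\left(-13\right) \left(-18\right) + i \sqrt{33}\right)} = \sqrt{1280 + \left(234 + i \sqrt{33}\right)} = \sqrt{1514 + i \sqrt{33}}$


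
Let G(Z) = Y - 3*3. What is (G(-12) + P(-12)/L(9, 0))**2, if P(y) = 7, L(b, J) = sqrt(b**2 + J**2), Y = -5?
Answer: 14161/81 ≈ 174.83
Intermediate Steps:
L(b, J) = sqrt(J**2 + b**2)
G(Z) = -14 (G(Z) = -5 - 3*3 = -5 - 9 = -14)
(G(-12) + P(-12)/L(9, 0))**2 = (-14 + 7/(sqrt(0**2 + 9**2)))**2 = (-14 + 7/(sqrt(0 + 81)))**2 = (-14 + 7/(sqrt(81)))**2 = (-14 + 7/9)**2 = (-119/9)**2 = 14161/81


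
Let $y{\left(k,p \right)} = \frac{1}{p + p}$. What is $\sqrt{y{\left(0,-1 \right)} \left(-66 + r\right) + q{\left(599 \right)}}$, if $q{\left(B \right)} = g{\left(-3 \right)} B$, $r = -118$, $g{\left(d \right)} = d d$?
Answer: $\sqrt{5483} \approx 74.047$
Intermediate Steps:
$g{\left(d \right)} = d^{2}$
$y{\left(k,p \right)} = \frac{1}{2 p}$
$q{\left(B \right)} = 9 B$ ($q{\left(B \right)} = \left(-3\right)^{2} B = 9 B$)
$\sqrt{y{\left(0,-1 \right)} \left(-66 + r\right) + q{\left(599 \right)}} = \sqrt{\frac{1}{2 \left(-1\right)} \left(-66 - 118\right) + 9 \cdot 599} = \sqrt{\frac{1}{2} \left(-1\right) \left(-184\right) + 5391} = \sqrt{\left(- \frac{1}{2}\right) \left(-184\right) + 5391} = \sqrt{92 + 5391} = \sqrt{5483}$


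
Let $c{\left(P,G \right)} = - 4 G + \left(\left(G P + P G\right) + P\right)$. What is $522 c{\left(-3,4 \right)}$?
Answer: $-22446$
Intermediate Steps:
$c{\left(P,G \right)} = P - 4 G + 2 G P$ ($c{\left(P,G \right)} = - 4 G + \left(\left(G P + G P\right) + P\right) = - 4 G + \left(2 G P + P\right) = - 4 G + \left(P + 2 G P\right) = P - 4 G + 2 G P$)
$522 c{\left(-3,4 \right)} = 522 \left(-3 - 16 + 2 \cdot 4 \left(-3\right)\right) = 522 \left(-3 - 16 - 24\right) = 522 \left(-43\right) = -22446$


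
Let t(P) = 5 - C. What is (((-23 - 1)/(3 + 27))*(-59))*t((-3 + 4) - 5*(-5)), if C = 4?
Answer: 236/5 ≈ 47.200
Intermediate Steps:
t(P) = 1 (t(P) = 5 - 1*4 = 5 - 4 = 1)
(((-23 - 1)/(3 + 27))*(-59))*t((-3 + 4) - 5*(-5)) = (((-23 - 1)/(3 + 27))*(-59))*1 = (-24/30*(-59))*1 = (-24*1/30*(-59))*1 = -⅘*(-59)*1 = (236/5)*1 = 236/5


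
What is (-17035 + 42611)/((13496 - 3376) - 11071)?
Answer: -25576/951 ≈ -26.894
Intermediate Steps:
(-17035 + 42611)/((13496 - 3376) - 11071) = 25576/(10120 - 11071) = 25576/(-951) = 25576*(-1/951) = -25576/951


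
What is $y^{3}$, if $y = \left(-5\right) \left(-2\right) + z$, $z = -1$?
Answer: $729$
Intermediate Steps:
$y = 9$ ($y = \left(-5\right) \left(-2\right) - 1 = 10 - 1 = 9$)
$y^{3} = 9^{3} = 729$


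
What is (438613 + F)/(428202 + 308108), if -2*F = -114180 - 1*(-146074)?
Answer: 211333/368155 ≈ 0.57403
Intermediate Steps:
F = -15947 (F = -(-114180 - 1*(-146074))/2 = -(-114180 + 146074)/2 = -½*31894 = -15947)
(438613 + F)/(428202 + 308108) = (438613 - 15947)/(428202 + 308108) = 422666/736310 = 422666*(1/736310) = 211333/368155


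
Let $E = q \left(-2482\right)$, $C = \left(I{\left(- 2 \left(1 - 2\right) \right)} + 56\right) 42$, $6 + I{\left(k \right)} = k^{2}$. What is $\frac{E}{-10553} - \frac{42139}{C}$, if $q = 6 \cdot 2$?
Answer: $- \frac{377142755}{23934204} \approx -15.757$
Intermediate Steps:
$q = 12$
$I{\left(k \right)} = -6 + k^{2}$
$C = 2268$ ($C = \left(\left(-6 + \left(- 2 \left(1 - 2\right)\right)^{2}\right) + 56\right) 42 = \left(\left(-6 + \left(\left(-2\right) \left(-1\right)\right)^{2}\right) + 56\right) 42 = \left(\left(-6 + 2^{2}\right) + 56\right) 42 = \left(\left(-6 + 4\right) + 56\right) 42 = \left(-2 + 56\right) 42 = 54 \cdot 42 = 2268$)
$E = -29784$ ($E = 12 \left(-2482\right) = -29784$)
$\frac{E}{-10553} - \frac{42139}{C} = - \frac{29784}{-10553} - \frac{42139}{2268} = \left(-29784\right) \left(- \frac{1}{10553}\right) - \frac{42139}{2268} = \frac{29784}{10553} - \frac{42139}{2268} = - \frac{377142755}{23934204}$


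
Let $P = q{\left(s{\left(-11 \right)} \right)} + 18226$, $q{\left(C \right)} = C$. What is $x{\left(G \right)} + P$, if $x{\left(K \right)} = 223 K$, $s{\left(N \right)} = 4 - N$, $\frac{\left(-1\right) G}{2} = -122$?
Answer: $72653$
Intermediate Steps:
$G = 244$ ($G = \left(-2\right) \left(-122\right) = 244$)
$P = 18241$ ($P = \left(4 - -11\right) + 18226 = \left(4 + 11\right) + 18226 = 15 + 18226 = 18241$)
$x{\left(G \right)} + P = 223 \cdot 244 + 18241 = 54412 + 18241 = 72653$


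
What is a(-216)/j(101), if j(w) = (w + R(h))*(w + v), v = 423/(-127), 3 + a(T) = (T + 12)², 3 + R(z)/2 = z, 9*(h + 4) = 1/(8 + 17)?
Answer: 1189091475/242833108 ≈ 4.8967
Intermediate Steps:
h = -899/225 (h = -4 + 1/(9*(8 + 17)) = -4 + (⅑)/25 = -4 + (⅑)*(1/25) = -4 + 1/225 = -899/225 ≈ -3.9956)
R(z) = -6 + 2*z
a(T) = -3 + (12 + T)² (a(T) = -3 + (T + 12)² = -3 + (12 + T)²)
v = -423/127 (v = 423*(-1/127) = -423/127 ≈ -3.3307)
j(w) = (-3148/225 + w)*(-423/127 + w) (j(w) = (w + (-6 + 2*(-899/225)))*(w - 423/127) = (w + (-6 - 1798/225))*(-423/127 + w) = (w - 3148/225)*(-423/127 + w) = (-3148/225 + w)*(-423/127 + w))
a(-216)/j(101) = (-3 + (12 - 216)²)/(147956/3175 + 101² - 494971/28575*101) = (-3 + (-204)²)/(147956/3175 + 10201 - 49992071/28575) = (-3 + 41616)/(242833108/28575) = 41613*(28575/242833108) = 1189091475/242833108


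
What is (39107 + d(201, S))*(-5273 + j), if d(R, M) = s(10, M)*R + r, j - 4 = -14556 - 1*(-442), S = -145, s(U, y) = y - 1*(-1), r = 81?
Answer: -198559452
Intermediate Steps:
s(U, y) = 1 + y (s(U, y) = y + 1 = 1 + y)
j = -14110 (j = 4 + (-14556 - 1*(-442)) = 4 + (-14556 + 442) = 4 - 14114 = -14110)
d(R, M) = 81 + R*(1 + M) (d(R, M) = (1 + M)*R + 81 = R*(1 + M) + 81 = 81 + R*(1 + M))
(39107 + d(201, S))*(-5273 + j) = (39107 + (81 + 201*(1 - 145)))*(-5273 - 14110) = (39107 + (81 + 201*(-144)))*(-19383) = (39107 + (81 - 28944))*(-19383) = (39107 - 28863)*(-19383) = 10244*(-19383) = -198559452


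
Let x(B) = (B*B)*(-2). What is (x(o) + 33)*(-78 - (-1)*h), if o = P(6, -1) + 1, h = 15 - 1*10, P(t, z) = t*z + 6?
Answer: -2263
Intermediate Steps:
P(t, z) = 6 + t*z
h = 5 (h = 15 - 10 = 5)
o = 1 (o = (6 + 6*(-1)) + 1 = (6 - 6) + 1 = 0 + 1 = 1)
x(B) = -2*B² (x(B) = B²*(-2) = -2*B²)
(x(o) + 33)*(-78 - (-1)*h) = (-2*1² + 33)*(-78 - (-1)*5) = (-2*1 + 33)*(-78 - 1*(-5)) = (-2 + 33)*(-78 + 5) = 31*(-73) = -2263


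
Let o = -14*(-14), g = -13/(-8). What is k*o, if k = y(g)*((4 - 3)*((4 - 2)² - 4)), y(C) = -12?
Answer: 0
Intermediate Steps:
g = 13/8 (g = -13*(-⅛) = 13/8 ≈ 1.6250)
k = 0 (k = -12*(4 - 3)*((4 - 2)² - 4) = -12*(2² - 4) = -12*(4 - 4) = -12*0 = 0)
o = 196
k*o = 0*196 = 0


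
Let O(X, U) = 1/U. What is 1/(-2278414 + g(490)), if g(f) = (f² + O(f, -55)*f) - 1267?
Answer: -11/22435489 ≈ -4.9029e-7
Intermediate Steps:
g(f) = -1267 + f² - f/55 (g(f) = (f² + f/(-55)) - 1267 = (f² - f/55) - 1267 = -1267 + f² - f/55)
1/(-2278414 + g(490)) = 1/(-2278414 + (-1267 + 490² - 1/55*490)) = 1/(-2278414 + (-1267 + 240100 - 98/11)) = 1/(-2278414 + 2627065/11) = 1/(-22435489/11) = -11/22435489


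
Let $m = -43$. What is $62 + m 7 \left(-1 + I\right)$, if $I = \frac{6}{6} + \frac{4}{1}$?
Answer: $-1142$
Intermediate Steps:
$I = 5$ ($I = 6 \cdot \frac{1}{6} + 4 \cdot 1 = 1 + 4 = 5$)
$62 + m 7 \left(-1 + I\right) = 62 - 43 \cdot 7 \left(-1 + 5\right) = 62 - 43 \cdot 7 \cdot 4 = 62 - 1204 = -1142$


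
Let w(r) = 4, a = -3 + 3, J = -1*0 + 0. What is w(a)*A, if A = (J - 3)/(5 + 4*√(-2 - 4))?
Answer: -60/121 + 48*I*√6/121 ≈ -0.49587 + 0.9717*I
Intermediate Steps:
J = 0 (J = 0 + 0 = 0)
a = 0
A = -3/(5 + 4*I*√6) (A = (0 - 3)/(5 + 4*√(-2 - 4)) = -3/(5 + 4*√(-6)) = -3/(5 + 4*(I*√6)) = -3/(5 + 4*I*√6) ≈ -0.12397 + 0.24292*I)
w(a)*A = 4*(-15/121 + 12*I*√6/121) = -60/121 + 48*I*√6/121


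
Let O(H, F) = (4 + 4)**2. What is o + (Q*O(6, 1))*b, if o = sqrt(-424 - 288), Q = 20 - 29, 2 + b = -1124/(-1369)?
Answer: 929664/1369 + 2*I*sqrt(178) ≈ 679.08 + 26.683*I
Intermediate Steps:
O(H, F) = 64 (O(H, F) = 8**2 = 64)
b = -1614/1369 (b = -2 - 1124/(-1369) = -2 - 1124*(-1/1369) = -2 + 1124/1369 = -1614/1369 ≈ -1.1790)
Q = -9
o = 2*I*sqrt(178) (o = sqrt(-712) = 2*I*sqrt(178) ≈ 26.683*I)
o + (Q*O(6, 1))*b = 2*I*sqrt(178) - 9*64*(-1614/1369) = 2*I*sqrt(178) - 576*(-1614/1369) = 2*I*sqrt(178) + 929664/1369 = 929664/1369 + 2*I*sqrt(178)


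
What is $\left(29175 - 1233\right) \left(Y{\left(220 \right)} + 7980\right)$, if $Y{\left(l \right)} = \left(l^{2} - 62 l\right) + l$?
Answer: $1200388320$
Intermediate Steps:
$Y{\left(l \right)} = l^{2} - 61 l$
$\left(29175 - 1233\right) \left(Y{\left(220 \right)} + 7980\right) = \left(29175 - 1233\right) \left(220 \left(-61 + 220\right) + 7980\right) = 27942 \left(220 \cdot 159 + 7980\right) = 27942 \left(34980 + 7980\right) = 27942 \cdot 42960 = 1200388320$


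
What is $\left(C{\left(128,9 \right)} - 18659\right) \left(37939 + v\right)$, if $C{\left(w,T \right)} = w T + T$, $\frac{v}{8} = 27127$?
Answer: $-4461202590$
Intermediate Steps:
$v = 217016$ ($v = 8 \cdot 27127 = 217016$)
$C{\left(w,T \right)} = T + T w$ ($C{\left(w,T \right)} = T w + T = T + T w$)
$\left(C{\left(128,9 \right)} - 18659\right) \left(37939 + v\right) = \left(9 \left(1 + 128\right) - 18659\right) \left(37939 + 217016\right) = \left(9 \cdot 129 - 18659\right) 254955 = \left(1161 - 18659\right) 254955 = \left(-17498\right) 254955 = -4461202590$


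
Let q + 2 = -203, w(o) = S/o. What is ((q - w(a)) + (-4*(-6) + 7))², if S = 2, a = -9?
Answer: 2446096/81 ≈ 30199.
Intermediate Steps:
w(o) = 2/o
q = -205 (q = -2 - 203 = -205)
((q - w(a)) + (-4*(-6) + 7))² = ((-205 - 2/(-9)) + (-4*(-6) + 7))² = ((-205 - 2*(-1)/9) + (24 + 7))² = ((-205 - 1*(-2/9)) + 31)² = ((-205 + 2/9) + 31)² = (-1843/9 + 31)² = (-1564/9)² = 2446096/81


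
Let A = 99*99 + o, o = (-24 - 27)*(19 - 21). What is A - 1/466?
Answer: 4614797/466 ≈ 9903.0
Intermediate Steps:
o = 102 (o = -51*(-2) = 102)
A = 9903 (A = 99*99 + 102 = 9801 + 102 = 9903)
A - 1/466 = 9903 - 1/466 = 4614797/466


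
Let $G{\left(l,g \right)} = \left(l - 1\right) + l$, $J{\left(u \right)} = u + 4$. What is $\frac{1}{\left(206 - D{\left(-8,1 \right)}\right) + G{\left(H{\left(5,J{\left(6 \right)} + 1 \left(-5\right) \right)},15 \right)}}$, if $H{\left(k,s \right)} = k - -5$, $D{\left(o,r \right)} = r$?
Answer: $\frac{1}{224} \approx 0.0044643$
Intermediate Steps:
$J{\left(u \right)} = 4 + u$
$H{\left(k,s \right)} = 5 + k$ ($H{\left(k,s \right)} = k + 5 = 5 + k$)
$G{\left(l,g \right)} = -1 + 2 l$ ($G{\left(l,g \right)} = \left(-1 + l\right) + l = -1 + 2 l$)
$\frac{1}{\left(206 - D{\left(-8,1 \right)}\right) + G{\left(H{\left(5,J{\left(6 \right)} + 1 \left(-5\right) \right)},15 \right)}} = \frac{1}{\left(206 - 1\right) - \left(1 - 2 \left(5 + 5\right)\right)} = \frac{1}{\left(206 - 1\right) + \left(-1 + 2 \cdot 10\right)} = \frac{1}{205 + \left(-1 + 20\right)} = \frac{1}{205 + 19} = \frac{1}{224}$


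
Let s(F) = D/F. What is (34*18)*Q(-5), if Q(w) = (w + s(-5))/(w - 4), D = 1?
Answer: 1768/5 ≈ 353.60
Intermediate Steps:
s(F) = 1/F
Q(w) = (-1/5 + w)/(-4 + w) (Q(w) = (w + 1/(-5))/(w - 4) = (w - 1/5)/(-4 + w) = (-1/5 + w)/(-4 + w))
(34*18)*Q(-5) = (34*18)*((-1/5 - 5)/(-4 - 5)) = 612*(-26/5/(-9)) = 612*(-1/9*(-26/5)) = 612*(26/45) = 1768/5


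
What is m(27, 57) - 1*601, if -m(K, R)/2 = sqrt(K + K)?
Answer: -601 - 6*sqrt(6) ≈ -615.70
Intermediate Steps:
m(K, R) = -2*sqrt(2)*sqrt(K) (m(K, R) = -2*sqrt(K + K) = -2*sqrt(2)*sqrt(K))
m(27, 57) - 1*601 = -2*sqrt(2)*sqrt(27) - 1*601 = -2*sqrt(2)*3*sqrt(3) - 601 = -6*sqrt(6) - 601 = -601 - 6*sqrt(6)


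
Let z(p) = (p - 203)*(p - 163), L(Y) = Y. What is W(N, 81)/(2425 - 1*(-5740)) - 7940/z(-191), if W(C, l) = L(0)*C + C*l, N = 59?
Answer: 150431426/284705385 ≈ 0.52838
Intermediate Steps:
W(C, l) = C*l (W(C, l) = 0*C + C*l = 0 + C*l = C*l)
z(p) = (-203 + p)*(-163 + p)
W(N, 81)/(2425 - 1*(-5740)) - 7940/z(-191) = (59*81)/(2425 - 1*(-5740)) - 7940/(33089 + (-191)² - 366*(-191)) = 4779/(2425 + 5740) - 7940/(33089 + 36481 + 69906) = 4779/8165 - 7940/139476 = 4779*(1/8165) - 7940*1/139476 = 4779/8165 - 1985/34869 = 150431426/284705385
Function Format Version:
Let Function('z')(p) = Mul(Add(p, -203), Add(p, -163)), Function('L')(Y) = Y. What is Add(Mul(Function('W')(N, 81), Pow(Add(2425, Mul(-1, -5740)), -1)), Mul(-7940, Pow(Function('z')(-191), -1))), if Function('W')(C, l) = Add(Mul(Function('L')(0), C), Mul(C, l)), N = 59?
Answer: Rational(150431426, 284705385) ≈ 0.52838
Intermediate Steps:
Function('W')(C, l) = Mul(C, l) (Function('W')(C, l) = Add(Mul(0, C), Mul(C, l)) = Add(0, Mul(C, l)) = Mul(C, l))
Function('z')(p) = Mul(Add(-203, p), Add(-163, p))
Add(Mul(Function('W')(N, 81), Pow(Add(2425, Mul(-1, -5740)), -1)), Mul(-7940, Pow(Function('z')(-191), -1))) = Add(Mul(Mul(59, 81), Pow(Add(2425, Mul(-1, -5740)), -1)), Mul(-7940, Pow(Add(33089, Pow(-191, 2), Mul(-366, -191)), -1))) = Add(Mul(4779, Pow(Add(2425, 5740), -1)), Mul(-7940, Pow(Add(33089, 36481, 69906), -1))) = Add(Mul(4779, Pow(8165, -1)), Mul(-7940, Pow(139476, -1))) = Add(Mul(4779, Rational(1, 8165)), Mul(-7940, Rational(1, 139476))) = Add(Rational(4779, 8165), Rational(-1985, 34869)) = Rational(150431426, 284705385)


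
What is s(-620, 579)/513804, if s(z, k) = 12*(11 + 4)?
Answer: 15/42817 ≈ 0.00035033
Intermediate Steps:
s(z, k) = 180 (s(z, k) = 12*15 = 180)
s(-620, 579)/513804 = 180/513804 = 180*(1/513804) = 15/42817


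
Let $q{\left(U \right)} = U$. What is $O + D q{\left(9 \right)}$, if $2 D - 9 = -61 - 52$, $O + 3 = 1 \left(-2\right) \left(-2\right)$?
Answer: $-467$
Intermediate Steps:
$O = 1$ ($O = -3 + 1 \left(-2\right) \left(-2\right) = -3 - -4 = -3 + 4 = 1$)
$D = -52$ ($D = \frac{9}{2} + \frac{-61 - 52}{2} = \frac{9}{2} + \frac{1}{2} \left(-113\right) = \frac{9}{2} - \frac{113}{2} = -52$)
$O + D q{\left(9 \right)} = 1 - 468 = -467$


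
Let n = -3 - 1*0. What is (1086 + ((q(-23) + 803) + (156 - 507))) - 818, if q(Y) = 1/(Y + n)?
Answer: 18719/26 ≈ 719.96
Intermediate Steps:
n = -3 (n = -3 + 0 = -3)
q(Y) = 1/(-3 + Y) (q(Y) = 1/(Y - 3) = 1/(-3 + Y))
(1086 + ((q(-23) + 803) + (156 - 507))) - 818 = (1086 + ((1/(-3 - 23) + 803) + (156 - 507))) - 818 = (1086 + ((1/(-26) + 803) - 351)) - 818 = (1086 + ((-1/26 + 803) - 351)) - 818 = (1086 + (20877/26 - 351)) - 818 = (1086 + 11751/26) - 818 = 39987/26 - 818 = 18719/26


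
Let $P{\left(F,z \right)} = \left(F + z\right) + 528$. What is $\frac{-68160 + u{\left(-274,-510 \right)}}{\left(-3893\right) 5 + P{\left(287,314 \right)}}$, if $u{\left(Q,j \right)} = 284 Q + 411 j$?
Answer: $\frac{177793}{9168} \approx 19.393$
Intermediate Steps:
$P{\left(F,z \right)} = 528 + F + z$
$\frac{-68160 + u{\left(-274,-510 \right)}}{\left(-3893\right) 5 + P{\left(287,314 \right)}} = \frac{-68160 + \left(284 \left(-274\right) + 411 \left(-510\right)\right)}{\left(-3893\right) 5 + \left(528 + 287 + 314\right)} = \frac{-68160 - 287426}{-19465 + 1129} = \frac{-68160 - 287426}{-18336} = \left(-355586\right) \left(- \frac{1}{18336}\right) = \frac{177793}{9168}$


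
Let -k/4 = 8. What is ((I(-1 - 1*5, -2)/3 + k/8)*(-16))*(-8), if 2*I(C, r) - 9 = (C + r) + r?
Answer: -1600/3 ≈ -533.33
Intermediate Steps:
k = -32 (k = -4*8 = -32)
I(C, r) = 9/2 + r + C/2 (I(C, r) = 9/2 + ((C + r) + r)/2 = 9/2 + (C + 2*r)/2 = 9/2 + (r + C/2) = 9/2 + r + C/2)
((I(-1 - 1*5, -2)/3 + k/8)*(-16))*(-8) = (((9/2 - 2 + (-1 - 1*5)/2)/3 - 32/8)*(-16))*(-8) = (((9/2 - 2 + (-1 - 5)/2)*(⅓) - 32*⅛)*(-16))*(-8) = (((9/2 - 2 + (½)*(-6))*(⅓) - 4)*(-16))*(-8) = (((9/2 - 2 - 3)*(⅓) - 4)*(-16))*(-8) = ((-½*⅓ - 4)*(-16))*(-8) = ((-⅙ - 4)*(-16))*(-8) = -25/6*(-16)*(-8) = (200/3)*(-8) = -1600/3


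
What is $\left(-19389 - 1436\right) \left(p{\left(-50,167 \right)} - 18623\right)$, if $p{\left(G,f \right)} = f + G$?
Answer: $385387450$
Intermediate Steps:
$p{\left(G,f \right)} = G + f$
$\left(-19389 - 1436\right) \left(p{\left(-50,167 \right)} - 18623\right) = \left(-19389 - 1436\right) \left(\left(-50 + 167\right) - 18623\right) = \left(-19389 - 1436\right) \left(117 - 18623\right) = \left(-20825\right) \left(-18506\right) = 385387450$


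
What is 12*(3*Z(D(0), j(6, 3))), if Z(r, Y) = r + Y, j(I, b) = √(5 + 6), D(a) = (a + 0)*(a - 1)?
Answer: 36*√11 ≈ 119.40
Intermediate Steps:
D(a) = a*(-1 + a)
j(I, b) = √11
Z(r, Y) = Y + r
12*(3*Z(D(0), j(6, 3))) = 12*(3*(√11 + 0*(-1 + 0))) = 12*(3*(√11 + 0*(-1))) = 12*(3*(√11 + 0)) = 12*(3*√11) = 36*√11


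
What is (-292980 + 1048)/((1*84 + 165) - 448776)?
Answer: 291932/448527 ≈ 0.65087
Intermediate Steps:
(-292980 + 1048)/((1*84 + 165) - 448776) = -291932/((84 + 165) - 448776) = -291932/(249 - 448776) = -291932/(-448527) = -291932*(-1/448527) = 291932/448527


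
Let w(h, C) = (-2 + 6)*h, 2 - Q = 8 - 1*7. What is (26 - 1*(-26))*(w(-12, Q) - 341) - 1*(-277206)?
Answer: 256978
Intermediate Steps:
Q = 1 (Q = 2 - (8 - 1*7) = 2 - (8 - 7) = 2 - 1*1 = 2 - 1 = 1)
w(h, C) = 4*h
(26 - 1*(-26))*(w(-12, Q) - 341) - 1*(-277206) = (26 - 1*(-26))*(4*(-12) - 341) - 1*(-277206) = (26 + 26)*(-48 - 341) + 277206 = 52*(-389) + 277206 = -20228 + 277206 = 256978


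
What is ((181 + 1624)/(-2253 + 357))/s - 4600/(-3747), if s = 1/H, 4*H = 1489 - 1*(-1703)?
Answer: -898069955/1184052 ≈ -758.47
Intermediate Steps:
H = 798 (H = (1489 - 1*(-1703))/4 = (1489 + 1703)/4 = (¼)*3192 = 798)
s = 1/798 ≈ 0.0012531
((181 + 1624)/(-2253 + 357))/s - 4600/(-3747) = ((181 + 1624)/(-2253 + 357))/(1/798) - 4600/(-3747) = (1805/(-1896))*798 - 4600*(-1/3747) = (1805*(-1/1896))*798 + 4600/3747 = -1805/1896*798 + 4600/3747 = -240065/316 + 4600/3747 = -898069955/1184052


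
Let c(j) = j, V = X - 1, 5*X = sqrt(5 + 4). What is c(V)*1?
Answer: -2/5 ≈ -0.40000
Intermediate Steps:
X = 3/5 (X = sqrt(5 + 4)/5 = sqrt(9)/5 = (1/5)*3 = 3/5 ≈ 0.60000)
V = -2/5 (V = 3/5 - 1 = -2/5 ≈ -0.40000)
c(V)*1 = -2/5*1 = -2/5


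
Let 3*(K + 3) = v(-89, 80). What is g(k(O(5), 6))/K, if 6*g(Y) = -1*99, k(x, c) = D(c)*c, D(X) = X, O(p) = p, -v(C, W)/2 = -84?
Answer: -33/106 ≈ -0.31132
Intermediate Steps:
v(C, W) = 168 (v(C, W) = -2*(-84) = 168)
K = 53 (K = -3 + (⅓)*168 = -3 + 56 = 53)
k(x, c) = c² (k(x, c) = c*c = c²)
g(Y) = -33/2 (g(Y) = (-1*99)/6 = (⅙)*(-99) = -33/2)
g(k(O(5), 6))/K = -33/2/53 = -33/2*1/53 = -33/106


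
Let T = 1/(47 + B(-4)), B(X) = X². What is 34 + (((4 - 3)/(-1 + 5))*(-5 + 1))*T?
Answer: 2141/63 ≈ 33.984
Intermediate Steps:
T = 1/63 (T = 1/(47 + (-4)²) = 1/(47 + 16) = 1/63 ≈ 0.015873)
34 + (((4 - 3)/(-1 + 5))*(-5 + 1))*T = 34 + (((4 - 3)/(-1 + 5))*(-5 + 1))*(1/63) = 34 + ((1/4)*(-4))*(1/63) = 34 + ((1*(¼))*(-4))*(1/63) = 34 + ((¼)*(-4))*(1/63) = 34 - 1*1/63 = 34 - 1/63 = 2141/63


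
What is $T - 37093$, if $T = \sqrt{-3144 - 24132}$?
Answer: $-37093 + 2 i \sqrt{6819} \approx -37093.0 + 165.15 i$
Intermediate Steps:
$T = 2 i \sqrt{6819}$ ($T = \sqrt{-27276} = 2 i \sqrt{6819} \approx 165.15 i$)
$T - 37093 = 2 i \sqrt{6819} - 37093 = -37093 + 2 i \sqrt{6819}$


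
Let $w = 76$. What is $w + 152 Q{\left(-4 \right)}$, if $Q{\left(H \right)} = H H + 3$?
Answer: $2964$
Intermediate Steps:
$Q{\left(H \right)} = 3 + H^{2}$ ($Q{\left(H \right)} = H^{2} + 3 = 3 + H^{2}$)
$w + 152 Q{\left(-4 \right)} = 76 + 152 \left(3 + \left(-4\right)^{2}\right) = 76 + 152 \left(3 + 16\right) = 76 + 152 \cdot 19 = 76 + 2888 = 2964$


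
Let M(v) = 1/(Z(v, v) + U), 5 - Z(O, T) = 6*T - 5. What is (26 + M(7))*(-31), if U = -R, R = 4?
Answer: -28985/36 ≈ -805.14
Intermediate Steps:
Z(O, T) = 10 - 6*T (Z(O, T) = 5 - (6*T - 5) = 5 - (-5 + 6*T) = 5 + (5 - 6*T) = 10 - 6*T)
U = -4 (U = -1*4 = -4)
M(v) = 1/(6 - 6*v) (M(v) = 1/((10 - 6*v) - 4) = 1/(6 - 6*v))
(26 + M(7))*(-31) = (26 - 1/(-6 + 6*7))*(-31) = (26 - 1/(-6 + 42))*(-31) = (26 - 1/36)*(-31) = (935/36)*(-31) = -28985/36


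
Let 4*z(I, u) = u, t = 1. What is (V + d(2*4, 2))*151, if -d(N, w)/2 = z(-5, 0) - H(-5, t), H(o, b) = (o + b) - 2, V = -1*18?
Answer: -4530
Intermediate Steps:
z(I, u) = u/4
V = -18
H(o, b) = -2 + b + o (H(o, b) = (b + o) - 2 = -2 + b + o)
d(N, w) = -12 (d(N, w) = -2*((¼)*0 - (-2 + 1 - 5)) = -2*(0 - 1*(-6)) = -2*(0 + 6) = -2*6 = -12)
(V + d(2*4, 2))*151 = (-18 - 12)*151 = -30*151 = -4530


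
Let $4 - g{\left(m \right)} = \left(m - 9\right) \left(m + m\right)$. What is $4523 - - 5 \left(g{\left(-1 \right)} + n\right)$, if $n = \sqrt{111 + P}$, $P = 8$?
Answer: $4443 + 5 \sqrt{119} \approx 4497.5$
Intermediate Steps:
$g{\left(m \right)} = 4 - 2 m \left(-9 + m\right)$ ($g{\left(m \right)} = 4 - \left(m - 9\right) \left(m + m\right) = 4 - \left(-9 + m\right) 2 m = 4 - 2 m \left(-9 + m\right)$)
$n = \sqrt{119}$ ($n = \sqrt{111 + 8} = \sqrt{119} \approx 10.909$)
$4523 - - 5 \left(g{\left(-1 \right)} + n\right) = 4523 - - 5 \left(\left(4 - 2 \left(-1\right)^{2} + 18 \left(-1\right)\right) + \sqrt{119}\right) = 4523 - - 5 \left(\left(4 - 2 - 18\right) + \sqrt{119}\right) = 4523 - - 5 \left(-16 + \sqrt{119}\right) = 4523 - \left(80 - 5 \sqrt{119}\right) = 4443 + 5 \sqrt{119}$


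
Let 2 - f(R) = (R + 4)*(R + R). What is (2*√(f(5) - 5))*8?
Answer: 16*I*√93 ≈ 154.3*I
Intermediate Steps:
f(R) = 2 - 2*R*(4 + R) (f(R) = 2 - (R + 4)*(R + R) = 2 - (4 + R)*2*R = 2 - 2*R*(4 + R))
(2*√(f(5) - 5))*8 = (2*√((2 - 8*5 - 2*5²) - 5))*8 = (2*√((2 - 40 - 2*25) - 5))*8 = (2*√((2 - 40 - 50) - 5))*8 = (2*√(-88 - 5))*8 = (2*√(-93))*8 = (2*(I*√93))*8 = (2*I*√93)*8 = 16*I*√93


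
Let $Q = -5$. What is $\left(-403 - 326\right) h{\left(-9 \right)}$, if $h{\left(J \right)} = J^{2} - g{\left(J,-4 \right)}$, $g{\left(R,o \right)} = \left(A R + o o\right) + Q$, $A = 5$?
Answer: $-83835$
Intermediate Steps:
$g{\left(R,o \right)} = -5 + o^{2} + 5 R$ ($g{\left(R,o \right)} = \left(5 R + o o\right) - 5 = \left(5 R + o^{2}\right) - 5 = \left(o^{2} + 5 R\right) - 5 = -5 + o^{2} + 5 R$)
$h{\left(J \right)} = -11 + J^{2} - 5 J$ ($h{\left(J \right)} = J^{2} - \left(-5 + \left(-4\right)^{2} + 5 J\right) = J^{2} - \left(-5 + 16 + 5 J\right) = J^{2} - \left(11 + 5 J\right) = -11 + J^{2} - 5 J$)
$\left(-403 - 326\right) h{\left(-9 \right)} = \left(-403 - 326\right) \left(-11 + \left(-9\right)^{2} - -45\right) = - 729 \left(-11 + 81 + 45\right) = \left(-729\right) 115 = -83835$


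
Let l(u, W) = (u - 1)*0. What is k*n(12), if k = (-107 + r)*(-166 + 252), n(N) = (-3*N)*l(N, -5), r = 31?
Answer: 0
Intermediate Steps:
l(u, W) = 0 (l(u, W) = (-1 + u)*0 = 0)
n(N) = 0 (n(N) = -3*N*0 = 0)
k = -6536 (k = (-107 + 31)*(-166 + 252) = -76*86 = -6536)
k*n(12) = -6536*0 = 0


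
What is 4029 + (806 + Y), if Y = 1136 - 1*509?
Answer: 5462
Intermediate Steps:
Y = 627 (Y = 1136 - 509 = 627)
4029 + (806 + Y) = 4029 + (806 + 627) = 4029 + 1433 = 5462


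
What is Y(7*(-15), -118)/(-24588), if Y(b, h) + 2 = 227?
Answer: -25/2732 ≈ -0.0091508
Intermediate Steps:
Y(b, h) = 225 (Y(b, h) = -2 + 227 = 225)
Y(7*(-15), -118)/(-24588) = 225/(-24588) = 225*(-1/24588) = -25/2732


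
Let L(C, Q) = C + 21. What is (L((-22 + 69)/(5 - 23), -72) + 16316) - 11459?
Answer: 87757/18 ≈ 4875.4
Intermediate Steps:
L(C, Q) = 21 + C
(L((-22 + 69)/(5 - 23), -72) + 16316) - 11459 = ((21 + (-22 + 69)/(5 - 23)) + 16316) - 11459 = ((21 + 47/(-18)) + 16316) - 11459 = ((21 + 47*(-1/18)) + 16316) - 11459 = ((21 - 47/18) + 16316) - 11459 = (331/18 + 16316) - 11459 = 294019/18 - 11459 = 87757/18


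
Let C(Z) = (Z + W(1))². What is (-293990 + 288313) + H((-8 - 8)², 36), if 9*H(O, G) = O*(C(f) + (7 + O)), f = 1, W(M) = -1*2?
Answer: 5497/3 ≈ 1832.3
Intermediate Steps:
W(M) = -2
C(Z) = (-2 + Z)² (C(Z) = (Z - 2)² = (-2 + Z)²)
H(O, G) = O*(8 + O)/9 (H(O, G) = (O*((-2 + 1)² + (7 + O)))/9 = (O*((-1)² + (7 + O)))/9 = (O*(1 + (7 + O)))/9 = (O*(8 + O))/9 = O*(8 + O)/9)
(-293990 + 288313) + H((-8 - 8)², 36) = (-293990 + 288313) + (-8 - 8)²*(8 + (-8 - 8)²)/9 = -5677 + (⅑)*(-16)²*(8 + (-16)²) = -5677 + (⅑)*256*(8 + 256) = -5677 + (⅑)*256*264 = -5677 + 22528/3 = 5497/3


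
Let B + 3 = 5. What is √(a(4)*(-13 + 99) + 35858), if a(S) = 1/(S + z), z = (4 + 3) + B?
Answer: 8*√94705/13 ≈ 189.38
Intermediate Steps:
B = 2 (B = -3 + 5 = 2)
z = 9 (z = (4 + 3) + 2 = 7 + 2 = 9)
a(S) = 1/(9 + S) (a(S) = 1/(S + 9) = 1/(9 + S))
√(a(4)*(-13 + 99) + 35858) = √((-13 + 99)/(9 + 4) + 35858) = √(86/13 + 35858) = √(466240/13) = 8*√94705/13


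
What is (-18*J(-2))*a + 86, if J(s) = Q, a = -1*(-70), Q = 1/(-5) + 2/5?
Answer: -166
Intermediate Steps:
Q = 1/5 (Q = 1*(-1/5) + 2*(1/5) = -1/5 + 2/5 = 1/5 ≈ 0.20000)
a = 70
J(s) = 1/5
(-18*J(-2))*a + 86 = -18*1/5*70 + 86 = -18/5*70 + 86 = -252 + 86 = -166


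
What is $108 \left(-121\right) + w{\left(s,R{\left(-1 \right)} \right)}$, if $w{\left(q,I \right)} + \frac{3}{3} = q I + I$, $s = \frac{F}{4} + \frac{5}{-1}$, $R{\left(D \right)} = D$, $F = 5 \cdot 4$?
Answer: $-13070$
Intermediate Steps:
$F = 20$
$s = 0$ ($s = \frac{20}{4} + \frac{5}{-1} = 20 \cdot \frac{1}{4} + 5 \left(-1\right) = 5 - 5 = 0$)
$w{\left(q,I \right)} = -1 + I + I q$ ($w{\left(q,I \right)} = -1 + \left(q I + I\right) = -1 + \left(I q + I\right) = -1 + \left(I + I q\right) = -1 + I + I q$)
$108 \left(-121\right) + w{\left(s,R{\left(-1 \right)} \right)} = 108 \left(-121\right) - 2 = -13068 - 2 = -13070$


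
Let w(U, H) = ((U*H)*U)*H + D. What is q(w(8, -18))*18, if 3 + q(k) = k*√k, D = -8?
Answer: -54 + 746208*√5182 ≈ 5.3717e+7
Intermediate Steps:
w(U, H) = -8 + H²*U² (w(U, H) = ((U*H)*U)*H - 8 = ((H*U)*U)*H - 8 = (H*U²)*H - 8 = H²*U² - 8 = -8 + H²*U²)
q(k) = -3 + k^(3/2) (q(k) = -3 + k*√k = -3 + k^(3/2))
q(w(8, -18))*18 = (-3 + (-8 + (-18)²*8²)^(3/2))*18 = (-3 + (-8 + 324*64)^(3/2))*18 = (-3 + (-8 + 20736)^(3/2))*18 = (-3 + 20728^(3/2))*18 = (-3 + 41456*√5182)*18 = -54 + 746208*√5182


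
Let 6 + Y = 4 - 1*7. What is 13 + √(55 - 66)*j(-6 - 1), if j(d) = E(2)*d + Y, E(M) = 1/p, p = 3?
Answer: 13 - 34*I*√11/3 ≈ 13.0 - 37.588*I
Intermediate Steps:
E(M) = ⅓ (E(M) = 1/3 = ⅓)
Y = -9 (Y = -6 + (4 - 1*7) = -6 + (4 - 7) = -6 - 3 = -9)
j(d) = -9 + d/3 (j(d) = d/3 - 9 = -9 + d/3)
13 + √(55 - 66)*j(-6 - 1) = 13 + √(55 - 66)*(-9 + (-6 - 1)/3) = 13 + √(-11)*(-9 + (⅓)*(-7)) = 13 + (I*√11)*(-9 - 7/3) = 13 + (I*√11)*(-34/3) = 13 - 34*I*√11/3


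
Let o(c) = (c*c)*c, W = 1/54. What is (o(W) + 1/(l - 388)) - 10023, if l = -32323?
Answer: -51626517677545/5150804904 ≈ -10023.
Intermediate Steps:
W = 1/54 ≈ 0.018519
o(c) = c³ (o(c) = c²*c = c³)
(o(W) + 1/(l - 388)) - 10023 = ((1/54)³ + 1/(-32323 - 388)) - 10023 = (1/157464 + 1/(-32711)) - 10023 = (1/157464 - 1/32711) - 10023 = -124753/5150804904 - 10023 = -51626517677545/5150804904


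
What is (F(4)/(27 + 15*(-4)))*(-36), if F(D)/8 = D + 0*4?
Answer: 384/11 ≈ 34.909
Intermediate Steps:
F(D) = 8*D (F(D) = 8*(D + 0*4) = 8*(D + 0) = 8*D)
(F(4)/(27 + 15*(-4)))*(-36) = ((8*4)/(27 + 15*(-4)))*(-36) = (32/(27 - 60))*(-36) = (32/(-33))*(-36) = -1/33*32*(-36) = -32/33*(-36) = 384/11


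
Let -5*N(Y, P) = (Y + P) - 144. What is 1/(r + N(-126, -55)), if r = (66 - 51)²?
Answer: 1/290 ≈ 0.0034483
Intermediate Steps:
r = 225 (r = 15² = 225)
N(Y, P) = 144/5 - P/5 - Y/5 (N(Y, P) = -((Y + P) - 144)/5 = -((P + Y) - 144)/5 = -(-144 + P + Y)/5 = 144/5 - P/5 - Y/5)
1/(r + N(-126, -55)) = 1/(225 + (144/5 - ⅕*(-55) - ⅕*(-126))) = 1/(225 + (144/5 + 11 + 126/5)) = 1/(225 + 65) = 1/290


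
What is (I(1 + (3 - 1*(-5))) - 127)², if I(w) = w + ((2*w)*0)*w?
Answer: 13924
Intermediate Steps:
I(w) = w (I(w) = w + 0*w = w + 0 = w)
(I(1 + (3 - 1*(-5))) - 127)² = ((1 + (3 - 1*(-5))) - 127)² = ((1 + (3 + 5)) - 127)² = ((1 + 8) - 127)² = (9 - 127)² = (-118)² = 13924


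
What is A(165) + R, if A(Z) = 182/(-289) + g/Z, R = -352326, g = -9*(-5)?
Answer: -1120045489/3179 ≈ -3.5233e+5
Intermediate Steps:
g = 45
A(Z) = -182/289 + 45/Z (A(Z) = 182/(-289) + 45/Z = 182*(-1/289) + 45/Z = -182/289 + 45/Z)
A(165) + R = (-182/289 + 45/165) - 352326 = (-182/289 + 45*(1/165)) - 352326 = (-182/289 + 3/11) - 352326 = -1135/3179 - 352326 = -1120045489/3179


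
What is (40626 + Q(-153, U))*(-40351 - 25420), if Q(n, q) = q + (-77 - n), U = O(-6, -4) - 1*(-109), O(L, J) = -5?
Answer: -2683851426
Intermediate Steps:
U = 104 (U = -5 - 1*(-109) = -5 + 109 = 104)
Q(n, q) = -77 + q - n
(40626 + Q(-153, U))*(-40351 - 25420) = (40626 + (-77 + 104 - 1*(-153)))*(-40351 - 25420) = (40626 + (-77 + 104 + 153))*(-65771) = (40626 + 180)*(-65771) = 40806*(-65771) = -2683851426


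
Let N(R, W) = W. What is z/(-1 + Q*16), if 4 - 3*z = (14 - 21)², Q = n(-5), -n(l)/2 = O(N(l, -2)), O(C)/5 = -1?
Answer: -5/53 ≈ -0.094340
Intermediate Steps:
O(C) = -5 (O(C) = 5*(-1) = -5)
n(l) = 10 (n(l) = -2*(-5) = 10)
Q = 10
z = -15 (z = 4/3 - (14 - 21)²/3 = 4/3 - ⅓*(-7)² = 4/3 - ⅓*49 = 4/3 - 49/3 = -15)
z/(-1 + Q*16) = -15/(-1 + 10*16) = -15/(-1 + 160) = -15/159 = -15*1/159 = -5/53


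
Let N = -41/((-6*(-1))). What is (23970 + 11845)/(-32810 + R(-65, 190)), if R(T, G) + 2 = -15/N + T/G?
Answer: -55799770/51118209 ≈ -1.0916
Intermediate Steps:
N = -41/6 ≈ -6.8333
R(T, G) = 8/41 + T/G (R(T, G) = -2 + (-15/(-41/6) + T/G) = -2 + (-15*(-6/41) + T/G) = -2 + (90/41 + T/G) = 8/41 + T/G)
(23970 + 11845)/(-32810 + R(-65, 190)) = (23970 + 11845)/(-32810 + (8/41 - 65/190)) = 35815/(-32810 + (8/41 - 65*1/190)) = 35815/(-32810 + (8/41 - 13/38)) = 35815/(-32810 - 229/1558) = 35815/(-51118209/1558) = 35815*(-1558/51118209) = -55799770/51118209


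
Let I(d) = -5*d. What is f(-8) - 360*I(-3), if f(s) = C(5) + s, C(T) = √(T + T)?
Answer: -5408 + √10 ≈ -5404.8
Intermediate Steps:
C(T) = √2*√T (C(T) = √(2*T) = √2*√T)
f(s) = s + √10 (f(s) = √2*√5 + s = √10 + s = s + √10)
f(-8) - 360*I(-3) = (-8 + √10) - (-1800)*(-3) = (-8 + √10) - 360*15 = (-8 + √10) - 5400 = -5408 + √10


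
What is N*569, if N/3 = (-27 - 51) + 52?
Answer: -44382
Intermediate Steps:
N = -78 (N = 3*((-27 - 51) + 52) = 3*(-78 + 52) = 3*(-26) = -78)
N*569 = -78*569 = -44382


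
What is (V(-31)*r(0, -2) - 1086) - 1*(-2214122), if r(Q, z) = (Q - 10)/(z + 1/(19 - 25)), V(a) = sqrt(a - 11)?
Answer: 2213036 + 60*I*sqrt(42)/13 ≈ 2.213e+6 + 29.911*I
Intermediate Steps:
V(a) = sqrt(-11 + a)
r(Q, z) = (-10 + Q)/(-1/6 + z) (r(Q, z) = (-10 + Q)/(z + 1/(-6)) = (-10 + Q)/(z - 1/6) = (-10 + Q)/(-1/6 + z))
(V(-31)*r(0, -2) - 1086) - 1*(-2214122) = (sqrt(-11 - 31)*(6*(-10 + 0)/(-1 + 6*(-2))) - 1086) - 1*(-2214122) = (sqrt(-42)*(6*(-10)/(-1 - 12)) - 1086) + 2214122 = ((I*sqrt(42))*(6*(-10)/(-13)) - 1086) + 2214122 = ((I*sqrt(42))*(6*(-1/13)*(-10)) - 1086) + 2214122 = ((I*sqrt(42))*(60/13) - 1086) + 2214122 = (60*I*sqrt(42)/13 - 1086) + 2214122 = (-1086 + 60*I*sqrt(42)/13) + 2214122 = 2213036 + 60*I*sqrt(42)/13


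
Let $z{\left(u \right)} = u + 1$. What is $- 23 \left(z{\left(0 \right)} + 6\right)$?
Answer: $-161$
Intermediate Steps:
$z{\left(u \right)} = 1 + u$
$- 23 \left(z{\left(0 \right)} + 6\right) = - 23 \left(\left(1 + 0\right) + 6\right) = - 23 \left(1 + 6\right) = \left(-23\right) 7 = -161$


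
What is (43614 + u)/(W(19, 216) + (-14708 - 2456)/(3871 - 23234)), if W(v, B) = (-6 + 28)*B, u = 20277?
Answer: 1237121433/92030140 ≈ 13.443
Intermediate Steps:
W(v, B) = 22*B
(43614 + u)/(W(19, 216) + (-14708 - 2456)/(3871 - 23234)) = (43614 + 20277)/(22*216 + (-14708 - 2456)/(3871 - 23234)) = 63891/(4752 - 17164/(-19363)) = 63891/(4752 - 17164*(-1/19363)) = 63891/(4752 + 17164/19363) = 63891/(92030140/19363) = 63891*(19363/92030140) = 1237121433/92030140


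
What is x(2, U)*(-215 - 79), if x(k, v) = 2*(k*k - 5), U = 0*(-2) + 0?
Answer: 588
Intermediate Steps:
U = 0 (U = 0 + 0 = 0)
x(k, v) = -10 + 2*k**2 (x(k, v) = 2*(k**2 - 5) = 2*(-5 + k**2) = -10 + 2*k**2)
x(2, U)*(-215 - 79) = (-10 + 2*2**2)*(-215 - 79) = (-10 + 2*4)*(-294) = (-10 + 8)*(-294) = -2*(-294) = 588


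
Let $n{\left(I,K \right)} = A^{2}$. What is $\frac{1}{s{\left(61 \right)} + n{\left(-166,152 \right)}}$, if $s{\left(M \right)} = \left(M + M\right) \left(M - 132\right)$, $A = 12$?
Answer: $- \frac{1}{8518} \approx -0.0001174$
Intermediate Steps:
$n{\left(I,K \right)} = 144$ ($n{\left(I,K \right)} = 12^{2} = 144$)
$s{\left(M \right)} = 2 M \left(-132 + M\right)$
$\frac{1}{s{\left(61 \right)} + n{\left(-166,152 \right)}} = \frac{1}{2 \cdot 61 \left(-132 + 61\right) + 144} = \frac{1}{2 \cdot 61 \left(-71\right) + 144} = \frac{1}{-8662 + 144} = \frac{1}{-8518} = - \frac{1}{8518}$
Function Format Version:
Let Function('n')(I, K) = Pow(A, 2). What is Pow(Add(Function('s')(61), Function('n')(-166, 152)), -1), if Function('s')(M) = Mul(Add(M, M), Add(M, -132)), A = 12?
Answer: Rational(-1, 8518) ≈ -0.00011740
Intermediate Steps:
Function('n')(I, K) = 144 (Function('n')(I, K) = Pow(12, 2) = 144)
Function('s')(M) = Mul(2, M, Add(-132, M)) (Function('s')(M) = Mul(Mul(2, M), Add(-132, M)) = Mul(2, M, Add(-132, M)))
Pow(Add(Function('s')(61), Function('n')(-166, 152)), -1) = Pow(Add(Mul(2, 61, Add(-132, 61)), 144), -1) = Pow(Add(Mul(2, 61, -71), 144), -1) = Pow(Add(-8662, 144), -1) = Pow(-8518, -1) = Rational(-1, 8518)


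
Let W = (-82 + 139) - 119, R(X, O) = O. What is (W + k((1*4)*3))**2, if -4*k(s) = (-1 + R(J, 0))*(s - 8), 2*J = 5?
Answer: 3721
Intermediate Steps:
J = 5/2 (J = (1/2)*5 = 5/2 ≈ 2.5000)
W = -62 (W = 57 - 119 = -62)
k(s) = -2 + s/4 (k(s) = -(-1 + 0)*(s - 8)/4 = -(-1)*(-8 + s)/4 = -(8 - s)/4 = -2 + s/4)
(W + k((1*4)*3))**2 = (-62 + (-2 + ((1*4)*3)/4))**2 = (-62 + (-2 + (4*3)/4))**2 = (-62 + (-2 + (1/4)*12))**2 = (-62 + (-2 + 3))**2 = (-62 + 1)**2 = (-61)**2 = 3721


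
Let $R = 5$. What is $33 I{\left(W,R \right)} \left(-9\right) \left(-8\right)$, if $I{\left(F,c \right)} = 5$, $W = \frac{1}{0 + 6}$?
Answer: $11880$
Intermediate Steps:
$W = \frac{1}{6} \approx 0.16667$
$33 I{\left(W,R \right)} \left(-9\right) \left(-8\right) = 33 \cdot 5 \left(-9\right) \left(-8\right) = 33 \left(-45\right) \left(-8\right) = \left(-1485\right) \left(-8\right) = 11880$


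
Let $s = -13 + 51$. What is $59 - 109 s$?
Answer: $-4083$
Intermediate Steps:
$s = 38$
$59 - 109 s = 59 - 4142 = -4083$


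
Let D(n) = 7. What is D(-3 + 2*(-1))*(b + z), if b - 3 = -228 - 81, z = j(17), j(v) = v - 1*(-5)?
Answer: -1988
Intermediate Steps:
j(v) = 5 + v (j(v) = v + 5 = 5 + v)
z = 22 (z = 5 + 17 = 22)
b = -306 (b = 3 + (-228 - 81) = 3 - 309 = -306)
D(-3 + 2*(-1))*(b + z) = 7*(-306 + 22) = 7*(-284) = -1988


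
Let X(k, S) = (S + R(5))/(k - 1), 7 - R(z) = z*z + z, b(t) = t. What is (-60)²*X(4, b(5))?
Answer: -21600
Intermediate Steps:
R(z) = 7 - z - z² (R(z) = 7 - (z*z + z) = 7 - (z² + z) = 7 - (z + z²) = 7 + (-z - z²) = 7 - z - z²)
X(k, S) = (-23 + S)/(-1 + k) (X(k, S) = (S + (7 - 1*5 - 1*5²))/(k - 1) = (S + (7 - 5 - 1*25))/(-1 + k) = (S + (7 - 5 - 25))/(-1 + k) = (S - 23)/(-1 + k) = (-23 + S)/(-1 + k))
(-60)²*X(4, b(5)) = (-60)²*((-23 + 5)/(-1 + 4)) = 3600*(-18/3) = 3600*((⅓)*(-18)) = 3600*(-6) = -21600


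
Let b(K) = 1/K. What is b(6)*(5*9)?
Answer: 15/2 ≈ 7.5000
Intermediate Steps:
b(6)*(5*9) = (5*9)/6 = (1/6)*45 = 15/2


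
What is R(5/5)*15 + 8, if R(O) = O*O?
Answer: 23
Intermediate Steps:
R(O) = O**2
R(5/5)*15 + 8 = (5/5)**2*15 + 8 = (5*(1/5))**2*15 + 8 = 1**2*15 + 8 = 1*15 + 8 = 15 + 8 = 23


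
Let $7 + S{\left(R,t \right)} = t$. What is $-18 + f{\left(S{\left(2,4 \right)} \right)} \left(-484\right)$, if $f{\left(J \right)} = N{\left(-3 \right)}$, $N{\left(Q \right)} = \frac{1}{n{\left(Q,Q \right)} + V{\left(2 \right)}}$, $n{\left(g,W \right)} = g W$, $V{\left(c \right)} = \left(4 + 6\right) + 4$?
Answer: $- \frac{898}{23} \approx -39.043$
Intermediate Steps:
$V{\left(c \right)} = 14$ ($V{\left(c \right)} = 10 + 4 = 14$)
$n{\left(g,W \right)} = W g$
$S{\left(R,t \right)} = -7 + t$
$N{\left(Q \right)} = \frac{1}{14 + Q^{2}}$ ($N{\left(Q \right)} = \frac{1}{Q Q + 14} = \frac{1}{Q^{2} + 14} = \frac{1}{14 + Q^{2}}$)
$f{\left(J \right)} = \frac{1}{23}$ ($f{\left(J \right)} = \frac{1}{14 + \left(-3\right)^{2}} = \frac{1}{14 + 9} = \frac{1}{23}$)
$-18 + f{\left(S{\left(2,4 \right)} \right)} \left(-484\right) = -18 + \frac{1}{23} \left(-484\right) = -18 - \frac{484}{23} = - \frac{898}{23}$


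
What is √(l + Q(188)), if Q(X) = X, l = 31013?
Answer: √31201 ≈ 176.64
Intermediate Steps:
√(l + Q(188)) = √(31013 + 188) = √31201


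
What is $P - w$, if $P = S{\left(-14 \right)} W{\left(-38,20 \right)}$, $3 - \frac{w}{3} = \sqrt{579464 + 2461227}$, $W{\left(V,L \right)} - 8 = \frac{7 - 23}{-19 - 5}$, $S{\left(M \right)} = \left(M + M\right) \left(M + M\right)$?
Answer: $\frac{20357}{3} + 3 \sqrt{3040691} \approx 12017.0$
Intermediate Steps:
$S{\left(M \right)} = 4 M^{2}$ ($S{\left(M \right)} = 2 M 2 M = 4 M^{2}$)
$W{\left(V,L \right)} = \frac{26}{3}$ ($W{\left(V,L \right)} = 8 + \frac{7 - 23}{-19 - 5} = 8 - \frac{16}{-24} = 8 - - \frac{2}{3} = 8 + \frac{2}{3} = \frac{26}{3}$)
$w = 9 - 3 \sqrt{3040691}$ ($w = 9 - 3 \sqrt{579464 + 2461227} = 9 - 3 \sqrt{3040691} \approx -5222.3$)
$P = \frac{20384}{3}$ ($P = 4 \left(-14\right)^{2} \cdot \frac{26}{3} = 4 \cdot 196 \cdot \frac{26}{3} = 784 \cdot \frac{26}{3} = \frac{20384}{3} \approx 6794.7$)
$P - w = \frac{20384}{3} - \left(9 - 3 \sqrt{3040691}\right) = \frac{20357}{3} + 3 \sqrt{3040691}$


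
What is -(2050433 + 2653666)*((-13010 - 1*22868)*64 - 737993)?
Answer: 14273106624315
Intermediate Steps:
-(2050433 + 2653666)*((-13010 - 1*22868)*64 - 737993) = -4704099*((-13010 - 22868)*64 - 737993) = -4704099*(-35878*64 - 737993) = -4704099*(-2296192 - 737993) = -4704099*(-3034185) = -1*(-14273106624315) = 14273106624315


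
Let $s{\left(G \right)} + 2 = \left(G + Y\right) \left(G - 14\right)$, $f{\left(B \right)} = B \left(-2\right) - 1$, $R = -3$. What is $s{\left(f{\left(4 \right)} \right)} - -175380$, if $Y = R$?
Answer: $175654$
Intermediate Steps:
$Y = -3$
$f{\left(B \right)} = -1 - 2 B$ ($f{\left(B \right)} = - 2 B - 1 = -1 - 2 B$)
$s{\left(G \right)} = -2 + \left(-14 + G\right) \left(-3 + G\right)$ ($s{\left(G \right)} = -2 + \left(G - 3\right) \left(G - 14\right) = -2 + \left(-3 + G\right) \left(-14 + G\right) = -2 + \left(-14 + G\right) \left(-3 + G\right)$)
$s{\left(f{\left(4 \right)} \right)} - -175380 = \left(40 + \left(-1 - 8\right)^{2} - 17 \left(-1 - 8\right)\right) - -175380 = \left(40 + \left(-1 - 8\right)^{2} - 17 \left(-1 - 8\right)\right) + 175380 = \left(40 + \left(-9\right)^{2} - -153\right) + 175380 = \left(40 + 81 + 153\right) + 175380 = 274 + 175380 = 175654$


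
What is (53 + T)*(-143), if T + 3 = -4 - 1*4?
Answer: -6006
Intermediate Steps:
T = -11 (T = -3 + (-4 - 1*4) = -3 + (-4 - 4) = -3 - 8 = -11)
(53 + T)*(-143) = (53 - 11)*(-143) = 42*(-143) = -6006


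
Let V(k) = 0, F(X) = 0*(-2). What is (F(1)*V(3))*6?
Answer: 0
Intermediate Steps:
F(X) = 0
(F(1)*V(3))*6 = (0*0)*6 = 0*6 = 0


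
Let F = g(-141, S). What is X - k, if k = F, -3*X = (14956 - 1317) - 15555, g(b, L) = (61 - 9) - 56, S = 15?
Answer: 1928/3 ≈ 642.67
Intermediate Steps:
g(b, L) = -4 (g(b, L) = 52 - 56 = -4)
X = 1916/3 (X = -((14956 - 1317) - 15555)/3 = -(13639 - 15555)/3 = -⅓*(-1916) = 1916/3 ≈ 638.67)
F = -4
k = -4
X - k = 1916/3 - 1*(-4) = 1916/3 + 4 = 1928/3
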